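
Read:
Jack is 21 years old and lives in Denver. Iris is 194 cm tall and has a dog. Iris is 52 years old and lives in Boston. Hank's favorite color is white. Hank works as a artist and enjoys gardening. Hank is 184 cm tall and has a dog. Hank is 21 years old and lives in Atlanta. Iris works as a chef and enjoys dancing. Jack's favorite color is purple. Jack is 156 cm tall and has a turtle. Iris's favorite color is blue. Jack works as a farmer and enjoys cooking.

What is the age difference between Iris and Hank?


|52 - 21| = 31

31


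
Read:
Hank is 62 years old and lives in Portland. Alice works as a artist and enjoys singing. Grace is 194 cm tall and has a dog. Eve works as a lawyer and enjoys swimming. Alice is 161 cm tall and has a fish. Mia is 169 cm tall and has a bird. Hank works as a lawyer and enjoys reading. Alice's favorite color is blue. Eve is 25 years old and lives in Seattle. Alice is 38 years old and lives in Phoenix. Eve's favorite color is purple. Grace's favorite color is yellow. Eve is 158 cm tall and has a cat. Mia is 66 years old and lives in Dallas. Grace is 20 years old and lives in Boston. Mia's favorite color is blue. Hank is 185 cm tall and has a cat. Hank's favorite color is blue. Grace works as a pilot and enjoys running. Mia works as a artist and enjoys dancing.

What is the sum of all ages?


38+62+25+66+20 = 211

211


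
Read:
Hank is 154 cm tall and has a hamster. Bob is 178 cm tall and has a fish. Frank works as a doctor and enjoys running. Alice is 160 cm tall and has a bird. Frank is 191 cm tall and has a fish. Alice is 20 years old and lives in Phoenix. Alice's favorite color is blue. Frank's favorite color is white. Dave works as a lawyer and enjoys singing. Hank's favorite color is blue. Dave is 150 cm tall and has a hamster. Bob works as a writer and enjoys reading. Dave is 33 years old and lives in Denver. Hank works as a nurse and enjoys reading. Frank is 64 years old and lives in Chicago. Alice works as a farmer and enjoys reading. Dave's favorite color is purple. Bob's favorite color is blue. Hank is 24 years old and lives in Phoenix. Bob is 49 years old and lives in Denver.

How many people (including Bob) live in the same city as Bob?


Bob lives in Denver. Count = 2

2


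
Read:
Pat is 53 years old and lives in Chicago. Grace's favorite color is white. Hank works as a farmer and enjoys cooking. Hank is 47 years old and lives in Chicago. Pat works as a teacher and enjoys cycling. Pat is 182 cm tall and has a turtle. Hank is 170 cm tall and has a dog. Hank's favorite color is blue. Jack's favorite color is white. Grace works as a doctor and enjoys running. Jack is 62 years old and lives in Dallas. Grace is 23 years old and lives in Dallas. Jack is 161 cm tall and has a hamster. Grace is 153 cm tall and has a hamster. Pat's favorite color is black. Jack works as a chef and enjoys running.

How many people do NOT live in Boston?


Not in Boston: 4

4


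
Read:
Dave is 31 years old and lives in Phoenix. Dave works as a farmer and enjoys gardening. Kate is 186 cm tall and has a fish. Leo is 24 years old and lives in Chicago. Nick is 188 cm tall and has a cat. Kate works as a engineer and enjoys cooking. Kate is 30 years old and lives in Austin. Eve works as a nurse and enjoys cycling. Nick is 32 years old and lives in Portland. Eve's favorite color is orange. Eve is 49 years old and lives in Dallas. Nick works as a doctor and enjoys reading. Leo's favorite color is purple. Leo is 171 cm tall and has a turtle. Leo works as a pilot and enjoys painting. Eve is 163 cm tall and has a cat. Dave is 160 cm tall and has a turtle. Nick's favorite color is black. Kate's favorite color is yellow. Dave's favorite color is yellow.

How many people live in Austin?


Count in Austin: 1

1


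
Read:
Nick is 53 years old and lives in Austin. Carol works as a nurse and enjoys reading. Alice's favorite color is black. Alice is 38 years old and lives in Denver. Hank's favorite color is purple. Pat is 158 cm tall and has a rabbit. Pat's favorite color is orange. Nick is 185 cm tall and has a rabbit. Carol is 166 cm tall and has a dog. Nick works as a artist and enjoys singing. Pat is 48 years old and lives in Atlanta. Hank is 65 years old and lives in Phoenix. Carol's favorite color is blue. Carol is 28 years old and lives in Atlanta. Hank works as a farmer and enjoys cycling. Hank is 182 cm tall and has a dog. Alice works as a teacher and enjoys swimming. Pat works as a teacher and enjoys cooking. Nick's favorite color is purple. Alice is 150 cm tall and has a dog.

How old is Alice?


Alice is 38 years old

38


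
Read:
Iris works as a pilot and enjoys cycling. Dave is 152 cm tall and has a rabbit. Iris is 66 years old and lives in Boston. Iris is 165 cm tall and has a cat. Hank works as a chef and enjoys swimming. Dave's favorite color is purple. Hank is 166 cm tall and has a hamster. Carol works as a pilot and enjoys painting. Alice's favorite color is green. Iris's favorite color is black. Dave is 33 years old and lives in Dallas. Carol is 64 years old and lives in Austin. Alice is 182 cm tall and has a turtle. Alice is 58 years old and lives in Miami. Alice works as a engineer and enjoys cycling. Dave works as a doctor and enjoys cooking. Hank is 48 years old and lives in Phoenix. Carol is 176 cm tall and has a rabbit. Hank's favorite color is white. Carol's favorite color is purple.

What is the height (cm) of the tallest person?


Tallest: Alice at 182 cm

182


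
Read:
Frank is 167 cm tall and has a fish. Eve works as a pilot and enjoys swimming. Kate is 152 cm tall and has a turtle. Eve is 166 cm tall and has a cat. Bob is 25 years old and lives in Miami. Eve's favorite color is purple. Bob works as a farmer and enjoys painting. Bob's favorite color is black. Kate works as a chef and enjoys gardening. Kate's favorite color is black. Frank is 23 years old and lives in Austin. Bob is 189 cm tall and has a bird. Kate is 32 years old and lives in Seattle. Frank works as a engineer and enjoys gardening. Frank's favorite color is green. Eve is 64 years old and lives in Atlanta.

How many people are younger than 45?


Filter: 3

3


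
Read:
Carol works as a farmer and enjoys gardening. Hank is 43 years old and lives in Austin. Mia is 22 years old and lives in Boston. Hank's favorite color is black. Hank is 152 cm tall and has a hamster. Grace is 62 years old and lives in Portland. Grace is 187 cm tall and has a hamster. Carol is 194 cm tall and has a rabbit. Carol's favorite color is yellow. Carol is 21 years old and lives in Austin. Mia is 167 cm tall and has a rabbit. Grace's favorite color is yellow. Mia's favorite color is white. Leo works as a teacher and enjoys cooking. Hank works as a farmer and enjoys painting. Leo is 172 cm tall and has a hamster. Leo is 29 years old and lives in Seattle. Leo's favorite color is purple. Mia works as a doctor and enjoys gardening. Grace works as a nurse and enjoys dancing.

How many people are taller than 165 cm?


Taller than 165: 4

4


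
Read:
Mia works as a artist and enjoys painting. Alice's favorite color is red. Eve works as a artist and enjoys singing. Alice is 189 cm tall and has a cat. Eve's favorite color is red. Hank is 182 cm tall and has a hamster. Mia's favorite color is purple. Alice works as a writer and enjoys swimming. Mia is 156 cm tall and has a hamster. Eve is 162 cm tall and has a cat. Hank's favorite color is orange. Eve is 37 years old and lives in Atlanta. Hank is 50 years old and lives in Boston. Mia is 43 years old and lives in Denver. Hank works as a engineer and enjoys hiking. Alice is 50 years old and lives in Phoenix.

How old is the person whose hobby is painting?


Person with hobby=painting is Mia, age 43

43


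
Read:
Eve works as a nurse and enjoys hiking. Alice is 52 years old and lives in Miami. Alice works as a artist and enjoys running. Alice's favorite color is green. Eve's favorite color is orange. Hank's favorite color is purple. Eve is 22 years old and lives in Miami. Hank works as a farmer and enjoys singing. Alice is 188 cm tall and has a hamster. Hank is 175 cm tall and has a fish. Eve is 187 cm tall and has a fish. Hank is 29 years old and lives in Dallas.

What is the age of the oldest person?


Oldest: Alice at 52

52


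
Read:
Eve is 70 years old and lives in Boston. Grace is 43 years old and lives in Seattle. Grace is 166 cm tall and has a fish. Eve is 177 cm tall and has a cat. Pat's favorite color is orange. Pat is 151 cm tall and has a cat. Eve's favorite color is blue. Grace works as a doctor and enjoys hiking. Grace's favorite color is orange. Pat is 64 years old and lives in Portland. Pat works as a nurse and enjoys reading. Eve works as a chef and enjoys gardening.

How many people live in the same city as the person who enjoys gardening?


Person with hobby gardening is Eve, city Boston. Count = 1

1


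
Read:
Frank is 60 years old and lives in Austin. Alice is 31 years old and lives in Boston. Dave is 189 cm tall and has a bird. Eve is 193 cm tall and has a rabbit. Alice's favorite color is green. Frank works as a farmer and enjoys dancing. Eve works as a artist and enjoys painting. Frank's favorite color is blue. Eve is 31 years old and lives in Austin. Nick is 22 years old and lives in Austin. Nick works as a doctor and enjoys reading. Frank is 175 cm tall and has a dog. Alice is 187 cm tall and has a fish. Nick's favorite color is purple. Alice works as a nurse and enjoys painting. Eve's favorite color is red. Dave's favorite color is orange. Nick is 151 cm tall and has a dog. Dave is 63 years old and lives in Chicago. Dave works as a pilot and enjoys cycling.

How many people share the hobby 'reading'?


Count: 1

1


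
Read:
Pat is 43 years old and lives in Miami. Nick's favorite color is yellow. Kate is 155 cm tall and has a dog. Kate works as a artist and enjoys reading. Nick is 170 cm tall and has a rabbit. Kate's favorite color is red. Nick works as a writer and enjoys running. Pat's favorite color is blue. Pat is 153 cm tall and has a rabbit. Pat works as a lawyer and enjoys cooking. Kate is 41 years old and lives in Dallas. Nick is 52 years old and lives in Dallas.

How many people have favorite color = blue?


Count: 1

1


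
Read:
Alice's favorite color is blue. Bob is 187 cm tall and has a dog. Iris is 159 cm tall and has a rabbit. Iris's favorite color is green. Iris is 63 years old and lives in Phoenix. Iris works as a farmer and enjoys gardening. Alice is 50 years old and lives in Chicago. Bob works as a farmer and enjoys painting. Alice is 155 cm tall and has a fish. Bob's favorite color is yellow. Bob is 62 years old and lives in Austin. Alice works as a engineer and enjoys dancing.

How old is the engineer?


The engineer is Alice, age 50

50


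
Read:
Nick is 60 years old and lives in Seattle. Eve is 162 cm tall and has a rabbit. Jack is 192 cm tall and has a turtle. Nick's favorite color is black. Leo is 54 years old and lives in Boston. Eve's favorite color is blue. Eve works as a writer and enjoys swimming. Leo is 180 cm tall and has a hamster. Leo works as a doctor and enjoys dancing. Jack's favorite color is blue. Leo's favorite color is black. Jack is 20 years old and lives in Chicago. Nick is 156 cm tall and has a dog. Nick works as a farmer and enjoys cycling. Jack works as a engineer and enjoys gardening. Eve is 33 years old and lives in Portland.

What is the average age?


Sum=167, n=4, avg=41.75

41.75


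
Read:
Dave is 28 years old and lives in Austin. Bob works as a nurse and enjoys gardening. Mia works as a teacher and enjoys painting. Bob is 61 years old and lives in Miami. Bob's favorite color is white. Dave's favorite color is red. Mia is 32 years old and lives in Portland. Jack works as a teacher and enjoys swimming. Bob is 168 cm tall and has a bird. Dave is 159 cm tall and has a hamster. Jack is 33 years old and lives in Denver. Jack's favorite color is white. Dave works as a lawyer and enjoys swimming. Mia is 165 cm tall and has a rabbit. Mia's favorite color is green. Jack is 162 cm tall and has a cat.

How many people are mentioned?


People: Jack, Dave, Mia, Bob. Count = 4

4


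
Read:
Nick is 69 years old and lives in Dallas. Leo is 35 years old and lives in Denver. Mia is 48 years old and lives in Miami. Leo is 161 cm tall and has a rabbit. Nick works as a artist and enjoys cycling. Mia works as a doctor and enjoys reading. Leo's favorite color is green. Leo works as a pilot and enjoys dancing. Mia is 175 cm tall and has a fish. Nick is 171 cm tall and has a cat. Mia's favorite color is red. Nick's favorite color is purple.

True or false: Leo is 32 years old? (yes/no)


Leo is actually 35. no

no


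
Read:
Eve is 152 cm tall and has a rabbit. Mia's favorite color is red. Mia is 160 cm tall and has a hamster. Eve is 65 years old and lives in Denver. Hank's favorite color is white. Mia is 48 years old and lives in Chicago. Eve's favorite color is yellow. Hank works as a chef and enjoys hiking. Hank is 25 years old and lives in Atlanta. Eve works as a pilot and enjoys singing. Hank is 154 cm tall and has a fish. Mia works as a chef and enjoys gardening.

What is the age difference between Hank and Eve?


|25 - 65| = 40

40


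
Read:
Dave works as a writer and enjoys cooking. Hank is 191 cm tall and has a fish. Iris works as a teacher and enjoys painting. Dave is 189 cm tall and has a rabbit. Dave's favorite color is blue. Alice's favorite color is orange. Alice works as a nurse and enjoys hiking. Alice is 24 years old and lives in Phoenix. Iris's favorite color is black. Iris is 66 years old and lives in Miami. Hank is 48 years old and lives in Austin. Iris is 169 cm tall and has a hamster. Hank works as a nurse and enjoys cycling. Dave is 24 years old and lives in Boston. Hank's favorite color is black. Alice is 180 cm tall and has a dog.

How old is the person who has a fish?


Person with fish is Hank, age 48

48


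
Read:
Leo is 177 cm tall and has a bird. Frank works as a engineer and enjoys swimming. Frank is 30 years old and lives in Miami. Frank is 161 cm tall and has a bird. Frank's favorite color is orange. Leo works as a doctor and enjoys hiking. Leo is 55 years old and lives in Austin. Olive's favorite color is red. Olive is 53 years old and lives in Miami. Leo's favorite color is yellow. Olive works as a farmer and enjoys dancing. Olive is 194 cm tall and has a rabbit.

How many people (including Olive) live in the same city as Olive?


Olive lives in Miami. Count = 2

2


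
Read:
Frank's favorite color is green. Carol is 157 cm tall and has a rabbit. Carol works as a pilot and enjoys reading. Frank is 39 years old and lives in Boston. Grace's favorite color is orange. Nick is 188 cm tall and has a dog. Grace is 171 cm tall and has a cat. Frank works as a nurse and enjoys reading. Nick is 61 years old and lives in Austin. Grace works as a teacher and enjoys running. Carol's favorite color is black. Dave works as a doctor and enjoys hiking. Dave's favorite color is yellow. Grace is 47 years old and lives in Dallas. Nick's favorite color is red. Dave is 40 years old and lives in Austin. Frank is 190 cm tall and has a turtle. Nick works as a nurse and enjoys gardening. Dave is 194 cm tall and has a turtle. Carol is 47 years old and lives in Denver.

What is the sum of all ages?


61+40+47+39+47 = 234

234


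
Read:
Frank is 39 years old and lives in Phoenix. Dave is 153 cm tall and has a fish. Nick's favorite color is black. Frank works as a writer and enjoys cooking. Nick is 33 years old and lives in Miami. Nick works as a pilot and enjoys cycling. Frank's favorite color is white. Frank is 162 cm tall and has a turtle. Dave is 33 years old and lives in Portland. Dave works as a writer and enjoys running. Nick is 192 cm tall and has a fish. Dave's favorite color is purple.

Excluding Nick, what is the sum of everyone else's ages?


Sum (excluding Nick): 72

72


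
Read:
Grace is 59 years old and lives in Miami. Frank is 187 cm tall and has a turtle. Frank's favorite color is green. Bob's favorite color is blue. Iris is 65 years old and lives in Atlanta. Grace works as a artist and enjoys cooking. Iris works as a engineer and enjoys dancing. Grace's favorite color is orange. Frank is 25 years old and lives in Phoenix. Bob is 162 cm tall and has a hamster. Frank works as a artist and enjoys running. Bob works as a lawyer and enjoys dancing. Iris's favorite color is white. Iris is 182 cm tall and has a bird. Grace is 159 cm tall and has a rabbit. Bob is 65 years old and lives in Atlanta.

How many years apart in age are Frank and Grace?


25 vs 59, diff = 34

34


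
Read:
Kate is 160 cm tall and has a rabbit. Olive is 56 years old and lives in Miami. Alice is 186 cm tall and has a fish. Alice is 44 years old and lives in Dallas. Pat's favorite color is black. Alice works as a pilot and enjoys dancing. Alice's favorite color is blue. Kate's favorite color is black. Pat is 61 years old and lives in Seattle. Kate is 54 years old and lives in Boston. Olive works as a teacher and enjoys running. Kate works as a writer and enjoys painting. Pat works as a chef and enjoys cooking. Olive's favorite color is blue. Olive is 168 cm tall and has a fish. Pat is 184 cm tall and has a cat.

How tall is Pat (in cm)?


Pat is 184 cm tall

184


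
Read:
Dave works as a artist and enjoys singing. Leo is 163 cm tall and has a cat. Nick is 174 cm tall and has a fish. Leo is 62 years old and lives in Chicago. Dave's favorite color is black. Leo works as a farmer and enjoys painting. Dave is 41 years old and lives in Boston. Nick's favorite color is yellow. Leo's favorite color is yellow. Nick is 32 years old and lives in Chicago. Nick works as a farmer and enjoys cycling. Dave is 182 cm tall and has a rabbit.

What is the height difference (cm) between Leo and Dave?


|163 - 182| = 19

19


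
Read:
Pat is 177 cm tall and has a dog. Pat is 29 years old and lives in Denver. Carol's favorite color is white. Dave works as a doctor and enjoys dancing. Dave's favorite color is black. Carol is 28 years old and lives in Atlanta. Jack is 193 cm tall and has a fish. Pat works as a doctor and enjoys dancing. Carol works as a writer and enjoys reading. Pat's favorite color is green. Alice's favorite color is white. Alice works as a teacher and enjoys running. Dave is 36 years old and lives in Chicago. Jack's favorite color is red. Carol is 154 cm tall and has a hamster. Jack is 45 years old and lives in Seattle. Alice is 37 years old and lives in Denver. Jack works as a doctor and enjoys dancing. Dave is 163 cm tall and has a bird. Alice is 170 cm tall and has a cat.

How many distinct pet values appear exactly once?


Unique pet values: 5

5


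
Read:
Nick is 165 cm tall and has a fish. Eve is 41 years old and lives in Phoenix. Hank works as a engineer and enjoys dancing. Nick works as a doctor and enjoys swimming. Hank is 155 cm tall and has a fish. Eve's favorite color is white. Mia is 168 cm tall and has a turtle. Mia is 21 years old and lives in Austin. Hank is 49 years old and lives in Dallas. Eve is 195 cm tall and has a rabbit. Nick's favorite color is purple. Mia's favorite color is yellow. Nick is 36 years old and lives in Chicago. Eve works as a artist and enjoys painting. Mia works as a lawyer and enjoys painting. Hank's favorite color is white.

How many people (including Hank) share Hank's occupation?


Hank is a engineer. Count = 1

1


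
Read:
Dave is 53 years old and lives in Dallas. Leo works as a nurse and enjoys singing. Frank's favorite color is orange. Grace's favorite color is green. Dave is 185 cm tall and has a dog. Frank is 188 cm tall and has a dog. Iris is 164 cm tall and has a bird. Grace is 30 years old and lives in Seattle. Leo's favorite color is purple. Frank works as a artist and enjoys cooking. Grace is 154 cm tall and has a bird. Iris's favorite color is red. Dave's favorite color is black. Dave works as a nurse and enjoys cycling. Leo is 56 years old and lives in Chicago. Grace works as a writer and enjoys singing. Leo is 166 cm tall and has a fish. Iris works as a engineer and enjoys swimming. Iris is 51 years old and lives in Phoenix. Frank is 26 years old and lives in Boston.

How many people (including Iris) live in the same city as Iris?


Iris lives in Phoenix. Count = 1

1


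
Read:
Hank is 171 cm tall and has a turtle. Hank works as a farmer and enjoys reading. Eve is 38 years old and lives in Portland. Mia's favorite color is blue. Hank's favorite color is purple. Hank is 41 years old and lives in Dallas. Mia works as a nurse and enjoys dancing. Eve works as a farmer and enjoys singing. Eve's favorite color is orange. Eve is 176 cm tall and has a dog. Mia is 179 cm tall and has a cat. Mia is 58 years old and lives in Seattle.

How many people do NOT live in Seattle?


Not in Seattle: 2

2


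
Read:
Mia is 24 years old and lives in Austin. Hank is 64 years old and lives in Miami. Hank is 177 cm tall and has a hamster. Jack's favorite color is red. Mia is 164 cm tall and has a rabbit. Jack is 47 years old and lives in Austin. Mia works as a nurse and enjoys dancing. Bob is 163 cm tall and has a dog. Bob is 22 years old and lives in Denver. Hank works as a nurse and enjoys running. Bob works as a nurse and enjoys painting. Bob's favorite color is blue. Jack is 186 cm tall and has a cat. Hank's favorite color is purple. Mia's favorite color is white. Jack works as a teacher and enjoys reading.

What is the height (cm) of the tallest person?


Tallest: Jack at 186 cm

186


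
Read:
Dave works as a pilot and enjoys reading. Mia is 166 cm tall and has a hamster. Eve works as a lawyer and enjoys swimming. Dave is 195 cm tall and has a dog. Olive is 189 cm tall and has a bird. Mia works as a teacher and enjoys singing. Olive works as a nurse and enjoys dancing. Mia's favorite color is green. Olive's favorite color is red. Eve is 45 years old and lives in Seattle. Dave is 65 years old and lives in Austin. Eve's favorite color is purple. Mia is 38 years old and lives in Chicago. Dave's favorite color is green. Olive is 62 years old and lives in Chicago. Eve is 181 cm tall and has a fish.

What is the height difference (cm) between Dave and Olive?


|195 - 189| = 6

6


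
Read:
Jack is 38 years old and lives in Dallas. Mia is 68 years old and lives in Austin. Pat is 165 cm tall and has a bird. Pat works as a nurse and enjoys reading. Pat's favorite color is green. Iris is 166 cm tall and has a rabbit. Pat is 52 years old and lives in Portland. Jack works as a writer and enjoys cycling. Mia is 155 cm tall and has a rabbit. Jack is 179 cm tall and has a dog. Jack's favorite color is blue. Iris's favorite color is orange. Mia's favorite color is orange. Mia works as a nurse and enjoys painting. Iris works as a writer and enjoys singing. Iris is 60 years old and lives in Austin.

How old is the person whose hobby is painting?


Person with hobby=painting is Mia, age 68

68


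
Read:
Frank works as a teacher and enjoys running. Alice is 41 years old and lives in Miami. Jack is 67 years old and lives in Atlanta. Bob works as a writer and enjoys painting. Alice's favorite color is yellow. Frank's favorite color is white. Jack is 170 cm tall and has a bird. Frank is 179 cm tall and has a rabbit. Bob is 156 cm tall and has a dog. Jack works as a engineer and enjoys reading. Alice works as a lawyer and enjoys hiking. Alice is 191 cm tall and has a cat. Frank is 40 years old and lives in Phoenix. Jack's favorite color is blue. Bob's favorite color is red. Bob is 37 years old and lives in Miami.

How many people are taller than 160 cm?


Taller than 160: 3

3


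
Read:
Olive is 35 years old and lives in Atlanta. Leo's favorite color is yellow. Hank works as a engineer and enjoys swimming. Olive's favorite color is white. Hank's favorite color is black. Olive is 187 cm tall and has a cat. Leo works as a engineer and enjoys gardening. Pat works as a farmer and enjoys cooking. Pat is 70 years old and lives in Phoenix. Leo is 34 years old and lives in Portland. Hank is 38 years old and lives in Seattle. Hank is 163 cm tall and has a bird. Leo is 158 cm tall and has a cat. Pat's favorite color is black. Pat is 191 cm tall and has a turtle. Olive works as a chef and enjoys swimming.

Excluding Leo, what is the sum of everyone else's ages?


Sum (excluding Leo): 143

143


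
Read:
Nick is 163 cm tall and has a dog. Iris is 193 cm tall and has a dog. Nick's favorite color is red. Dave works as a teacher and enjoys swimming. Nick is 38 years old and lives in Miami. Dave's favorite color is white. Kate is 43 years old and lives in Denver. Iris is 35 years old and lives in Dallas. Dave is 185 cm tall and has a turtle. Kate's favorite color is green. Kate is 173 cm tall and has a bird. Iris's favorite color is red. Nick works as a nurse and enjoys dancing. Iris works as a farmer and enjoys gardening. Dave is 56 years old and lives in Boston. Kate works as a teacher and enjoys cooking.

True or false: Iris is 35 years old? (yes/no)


Iris is actually 35. yes

yes


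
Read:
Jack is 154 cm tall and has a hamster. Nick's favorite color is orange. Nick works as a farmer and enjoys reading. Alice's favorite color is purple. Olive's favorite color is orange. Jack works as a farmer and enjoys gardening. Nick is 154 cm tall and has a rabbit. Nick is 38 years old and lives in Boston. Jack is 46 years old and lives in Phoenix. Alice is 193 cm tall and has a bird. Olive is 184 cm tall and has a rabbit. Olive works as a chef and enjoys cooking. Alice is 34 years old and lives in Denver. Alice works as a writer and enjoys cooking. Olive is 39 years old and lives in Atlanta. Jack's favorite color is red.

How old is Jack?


Jack is 46 years old

46


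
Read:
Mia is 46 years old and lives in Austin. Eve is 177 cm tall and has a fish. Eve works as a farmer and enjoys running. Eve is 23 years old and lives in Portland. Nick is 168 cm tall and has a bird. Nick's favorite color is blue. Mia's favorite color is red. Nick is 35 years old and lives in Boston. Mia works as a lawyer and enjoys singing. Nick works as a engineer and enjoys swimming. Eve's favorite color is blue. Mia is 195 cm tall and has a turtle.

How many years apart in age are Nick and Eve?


35 vs 23, diff = 12

12


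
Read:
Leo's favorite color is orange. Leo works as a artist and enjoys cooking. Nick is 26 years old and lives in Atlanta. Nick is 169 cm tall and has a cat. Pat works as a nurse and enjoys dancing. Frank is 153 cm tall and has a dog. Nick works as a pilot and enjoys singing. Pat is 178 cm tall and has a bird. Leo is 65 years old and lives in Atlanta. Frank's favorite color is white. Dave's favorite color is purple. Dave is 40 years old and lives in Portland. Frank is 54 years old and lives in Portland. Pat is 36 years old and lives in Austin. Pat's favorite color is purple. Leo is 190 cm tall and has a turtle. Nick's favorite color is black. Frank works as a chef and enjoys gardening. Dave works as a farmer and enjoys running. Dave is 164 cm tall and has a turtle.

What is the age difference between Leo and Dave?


|65 - 40| = 25

25


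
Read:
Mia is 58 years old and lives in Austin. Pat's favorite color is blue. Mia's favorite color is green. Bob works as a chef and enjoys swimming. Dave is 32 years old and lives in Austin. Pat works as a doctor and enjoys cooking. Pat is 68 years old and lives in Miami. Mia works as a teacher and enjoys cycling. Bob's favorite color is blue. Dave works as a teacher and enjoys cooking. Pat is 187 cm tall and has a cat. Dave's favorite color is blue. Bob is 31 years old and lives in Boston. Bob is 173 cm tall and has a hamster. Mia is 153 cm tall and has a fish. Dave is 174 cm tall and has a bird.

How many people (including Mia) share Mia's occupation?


Mia is a teacher. Count = 2

2


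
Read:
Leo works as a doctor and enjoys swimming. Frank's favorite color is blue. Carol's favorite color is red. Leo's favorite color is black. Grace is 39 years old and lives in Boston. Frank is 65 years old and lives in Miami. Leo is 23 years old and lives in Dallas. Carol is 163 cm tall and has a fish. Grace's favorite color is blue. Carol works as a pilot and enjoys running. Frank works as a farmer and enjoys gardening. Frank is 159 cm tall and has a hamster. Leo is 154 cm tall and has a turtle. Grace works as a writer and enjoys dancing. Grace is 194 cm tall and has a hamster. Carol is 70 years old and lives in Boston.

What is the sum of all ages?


65+23+70+39 = 197

197


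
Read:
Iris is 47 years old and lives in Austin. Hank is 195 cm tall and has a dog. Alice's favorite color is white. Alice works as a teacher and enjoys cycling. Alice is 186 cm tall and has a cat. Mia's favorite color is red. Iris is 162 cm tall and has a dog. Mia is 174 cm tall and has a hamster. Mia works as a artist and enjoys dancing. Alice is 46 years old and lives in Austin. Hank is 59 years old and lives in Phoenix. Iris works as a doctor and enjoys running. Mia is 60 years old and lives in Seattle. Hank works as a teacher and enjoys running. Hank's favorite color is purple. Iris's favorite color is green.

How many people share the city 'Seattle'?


Count: 1

1


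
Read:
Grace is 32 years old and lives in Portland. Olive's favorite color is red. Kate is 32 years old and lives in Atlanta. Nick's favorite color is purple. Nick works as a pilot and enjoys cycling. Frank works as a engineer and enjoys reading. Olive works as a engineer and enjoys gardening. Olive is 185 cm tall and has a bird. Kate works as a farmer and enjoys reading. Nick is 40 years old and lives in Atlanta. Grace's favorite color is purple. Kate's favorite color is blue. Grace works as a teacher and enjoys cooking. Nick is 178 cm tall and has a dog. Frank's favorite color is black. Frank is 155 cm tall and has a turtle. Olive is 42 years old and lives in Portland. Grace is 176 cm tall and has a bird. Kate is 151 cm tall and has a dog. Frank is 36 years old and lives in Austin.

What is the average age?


Sum=182, n=5, avg=36.4

36.4


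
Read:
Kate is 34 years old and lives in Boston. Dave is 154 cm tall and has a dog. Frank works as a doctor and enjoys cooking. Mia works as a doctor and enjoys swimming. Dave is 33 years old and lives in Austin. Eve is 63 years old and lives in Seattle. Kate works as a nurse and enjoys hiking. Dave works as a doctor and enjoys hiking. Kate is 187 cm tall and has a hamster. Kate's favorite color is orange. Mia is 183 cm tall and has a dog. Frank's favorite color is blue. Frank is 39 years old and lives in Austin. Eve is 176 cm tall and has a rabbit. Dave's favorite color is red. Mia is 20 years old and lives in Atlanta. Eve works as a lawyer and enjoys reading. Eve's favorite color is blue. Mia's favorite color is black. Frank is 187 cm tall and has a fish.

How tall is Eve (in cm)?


Eve is 176 cm tall

176


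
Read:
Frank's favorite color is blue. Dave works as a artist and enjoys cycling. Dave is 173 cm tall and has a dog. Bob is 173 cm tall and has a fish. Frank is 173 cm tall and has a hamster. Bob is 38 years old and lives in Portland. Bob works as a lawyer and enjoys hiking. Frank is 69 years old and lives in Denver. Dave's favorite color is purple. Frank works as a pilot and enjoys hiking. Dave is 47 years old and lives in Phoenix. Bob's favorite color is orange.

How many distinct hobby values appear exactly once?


Unique hobby values: 1

1


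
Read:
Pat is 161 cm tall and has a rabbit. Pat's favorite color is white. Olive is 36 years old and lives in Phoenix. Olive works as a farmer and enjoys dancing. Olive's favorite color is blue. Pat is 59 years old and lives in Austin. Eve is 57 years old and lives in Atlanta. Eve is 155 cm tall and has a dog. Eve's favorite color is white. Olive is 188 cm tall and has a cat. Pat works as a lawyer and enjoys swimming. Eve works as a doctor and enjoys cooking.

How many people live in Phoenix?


Count in Phoenix: 1

1


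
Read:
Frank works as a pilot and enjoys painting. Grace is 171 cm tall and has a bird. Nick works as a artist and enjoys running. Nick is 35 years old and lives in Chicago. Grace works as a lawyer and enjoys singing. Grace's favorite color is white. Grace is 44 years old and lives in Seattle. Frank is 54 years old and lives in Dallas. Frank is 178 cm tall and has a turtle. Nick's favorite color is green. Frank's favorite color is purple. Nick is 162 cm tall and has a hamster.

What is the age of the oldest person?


Oldest: Frank at 54

54


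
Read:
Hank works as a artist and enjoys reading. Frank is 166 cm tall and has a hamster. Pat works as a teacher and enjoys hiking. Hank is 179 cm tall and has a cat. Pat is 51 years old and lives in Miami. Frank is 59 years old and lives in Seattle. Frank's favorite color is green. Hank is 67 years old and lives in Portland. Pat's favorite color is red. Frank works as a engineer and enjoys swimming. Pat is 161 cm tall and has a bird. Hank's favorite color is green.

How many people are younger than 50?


Filter: 0

0


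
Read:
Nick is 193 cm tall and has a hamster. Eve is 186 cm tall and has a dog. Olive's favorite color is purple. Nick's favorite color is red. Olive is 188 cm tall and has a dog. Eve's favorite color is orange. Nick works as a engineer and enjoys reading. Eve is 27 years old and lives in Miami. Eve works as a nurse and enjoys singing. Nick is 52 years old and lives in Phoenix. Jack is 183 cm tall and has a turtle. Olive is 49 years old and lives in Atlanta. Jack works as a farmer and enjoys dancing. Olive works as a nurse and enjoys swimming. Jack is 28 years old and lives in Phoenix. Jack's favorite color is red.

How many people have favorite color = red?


Count: 2

2


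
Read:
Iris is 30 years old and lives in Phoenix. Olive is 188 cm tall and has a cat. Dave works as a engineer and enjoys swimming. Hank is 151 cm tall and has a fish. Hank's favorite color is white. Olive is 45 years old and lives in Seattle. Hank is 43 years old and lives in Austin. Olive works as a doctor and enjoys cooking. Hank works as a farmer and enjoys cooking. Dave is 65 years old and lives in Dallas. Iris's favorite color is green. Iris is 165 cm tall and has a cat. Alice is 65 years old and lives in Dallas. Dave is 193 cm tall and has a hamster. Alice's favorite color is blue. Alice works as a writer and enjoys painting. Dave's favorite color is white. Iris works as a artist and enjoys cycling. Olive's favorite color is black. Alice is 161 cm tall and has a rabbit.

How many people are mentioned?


People: Hank, Olive, Alice, Iris, Dave. Count = 5

5


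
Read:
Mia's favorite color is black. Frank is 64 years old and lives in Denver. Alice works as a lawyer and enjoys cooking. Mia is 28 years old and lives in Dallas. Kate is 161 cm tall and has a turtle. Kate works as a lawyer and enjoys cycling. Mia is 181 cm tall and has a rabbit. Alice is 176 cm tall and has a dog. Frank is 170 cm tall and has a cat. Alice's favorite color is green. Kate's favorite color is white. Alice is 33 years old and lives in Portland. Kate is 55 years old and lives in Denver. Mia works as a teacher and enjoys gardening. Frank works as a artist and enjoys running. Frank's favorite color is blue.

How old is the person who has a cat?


Person with cat is Frank, age 64

64


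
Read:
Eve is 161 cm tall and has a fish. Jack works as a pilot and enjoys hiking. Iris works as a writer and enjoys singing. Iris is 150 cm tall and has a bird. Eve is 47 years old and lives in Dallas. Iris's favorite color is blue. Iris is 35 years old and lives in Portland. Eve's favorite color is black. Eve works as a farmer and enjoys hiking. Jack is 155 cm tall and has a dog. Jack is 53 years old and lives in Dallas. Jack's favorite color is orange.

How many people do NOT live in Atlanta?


Not in Atlanta: 3

3


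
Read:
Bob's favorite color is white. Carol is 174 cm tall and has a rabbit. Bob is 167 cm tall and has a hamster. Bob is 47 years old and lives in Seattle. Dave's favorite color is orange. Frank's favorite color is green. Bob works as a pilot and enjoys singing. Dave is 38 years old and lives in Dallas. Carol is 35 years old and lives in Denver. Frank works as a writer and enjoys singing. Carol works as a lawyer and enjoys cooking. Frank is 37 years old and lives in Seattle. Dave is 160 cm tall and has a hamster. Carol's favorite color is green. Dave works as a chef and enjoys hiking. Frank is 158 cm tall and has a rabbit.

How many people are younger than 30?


Filter: 0

0


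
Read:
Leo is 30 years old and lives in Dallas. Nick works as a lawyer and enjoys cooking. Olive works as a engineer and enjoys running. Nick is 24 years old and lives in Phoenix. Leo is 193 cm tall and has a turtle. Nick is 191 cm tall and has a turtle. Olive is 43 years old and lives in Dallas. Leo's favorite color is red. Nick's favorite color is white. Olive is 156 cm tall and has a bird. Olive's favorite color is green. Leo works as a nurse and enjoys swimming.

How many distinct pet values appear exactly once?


Unique pet values: 1

1


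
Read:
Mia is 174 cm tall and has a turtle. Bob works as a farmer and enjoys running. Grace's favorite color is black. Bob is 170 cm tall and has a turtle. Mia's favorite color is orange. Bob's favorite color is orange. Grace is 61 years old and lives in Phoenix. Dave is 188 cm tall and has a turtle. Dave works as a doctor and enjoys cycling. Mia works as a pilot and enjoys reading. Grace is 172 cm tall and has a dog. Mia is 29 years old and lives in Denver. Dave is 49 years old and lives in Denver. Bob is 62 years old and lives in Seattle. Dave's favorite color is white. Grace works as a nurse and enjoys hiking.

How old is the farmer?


The farmer is Bob, age 62

62


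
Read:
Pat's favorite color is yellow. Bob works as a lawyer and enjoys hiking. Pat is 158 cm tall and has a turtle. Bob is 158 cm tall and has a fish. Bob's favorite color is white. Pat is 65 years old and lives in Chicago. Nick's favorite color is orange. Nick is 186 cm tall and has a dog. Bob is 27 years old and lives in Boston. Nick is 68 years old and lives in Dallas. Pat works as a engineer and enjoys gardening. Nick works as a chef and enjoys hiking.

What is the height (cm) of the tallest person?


Tallest: Nick at 186 cm

186


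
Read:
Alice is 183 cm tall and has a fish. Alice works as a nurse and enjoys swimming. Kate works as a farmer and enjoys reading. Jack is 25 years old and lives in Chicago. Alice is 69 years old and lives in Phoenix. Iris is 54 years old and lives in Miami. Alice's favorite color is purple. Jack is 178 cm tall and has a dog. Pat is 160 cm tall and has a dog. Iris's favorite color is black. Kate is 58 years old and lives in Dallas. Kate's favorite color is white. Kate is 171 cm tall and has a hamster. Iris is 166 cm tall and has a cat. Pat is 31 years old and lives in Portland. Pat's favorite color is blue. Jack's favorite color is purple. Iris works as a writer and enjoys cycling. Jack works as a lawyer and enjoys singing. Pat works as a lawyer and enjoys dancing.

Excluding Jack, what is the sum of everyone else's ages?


Sum (excluding Jack): 212

212


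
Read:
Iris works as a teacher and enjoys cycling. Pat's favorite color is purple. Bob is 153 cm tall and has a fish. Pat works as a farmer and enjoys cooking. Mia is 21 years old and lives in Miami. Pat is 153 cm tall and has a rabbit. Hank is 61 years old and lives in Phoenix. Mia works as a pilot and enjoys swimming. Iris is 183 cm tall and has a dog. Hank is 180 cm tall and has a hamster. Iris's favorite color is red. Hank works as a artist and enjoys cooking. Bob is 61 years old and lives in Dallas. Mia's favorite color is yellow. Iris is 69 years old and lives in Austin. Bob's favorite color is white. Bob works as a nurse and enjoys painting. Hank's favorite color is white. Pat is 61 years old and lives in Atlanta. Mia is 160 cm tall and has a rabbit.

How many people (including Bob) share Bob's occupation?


Bob is a nurse. Count = 1

1


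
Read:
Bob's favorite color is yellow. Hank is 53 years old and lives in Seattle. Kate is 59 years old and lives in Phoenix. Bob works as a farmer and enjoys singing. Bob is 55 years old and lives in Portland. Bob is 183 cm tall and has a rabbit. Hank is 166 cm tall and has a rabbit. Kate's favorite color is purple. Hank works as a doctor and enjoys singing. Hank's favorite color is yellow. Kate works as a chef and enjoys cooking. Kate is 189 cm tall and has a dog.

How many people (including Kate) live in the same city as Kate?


Kate lives in Phoenix. Count = 1

1
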